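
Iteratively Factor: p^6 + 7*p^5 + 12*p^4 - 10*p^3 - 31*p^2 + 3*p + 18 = (p + 2)*(p^5 + 5*p^4 + 2*p^3 - 14*p^2 - 3*p + 9) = (p - 1)*(p + 2)*(p^4 + 6*p^3 + 8*p^2 - 6*p - 9) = (p - 1)*(p + 1)*(p + 2)*(p^3 + 5*p^2 + 3*p - 9) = (p - 1)*(p + 1)*(p + 2)*(p + 3)*(p^2 + 2*p - 3) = (p - 1)*(p + 1)*(p + 2)*(p + 3)^2*(p - 1)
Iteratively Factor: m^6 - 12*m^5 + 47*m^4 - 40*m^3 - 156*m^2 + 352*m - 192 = (m - 3)*(m^5 - 9*m^4 + 20*m^3 + 20*m^2 - 96*m + 64) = (m - 3)*(m + 2)*(m^4 - 11*m^3 + 42*m^2 - 64*m + 32) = (m - 3)*(m - 1)*(m + 2)*(m^3 - 10*m^2 + 32*m - 32) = (m - 4)*(m - 3)*(m - 1)*(m + 2)*(m^2 - 6*m + 8) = (m - 4)*(m - 3)*(m - 2)*(m - 1)*(m + 2)*(m - 4)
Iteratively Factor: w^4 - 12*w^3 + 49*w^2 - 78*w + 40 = (w - 1)*(w^3 - 11*w^2 + 38*w - 40) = (w - 5)*(w - 1)*(w^2 - 6*w + 8) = (w - 5)*(w - 4)*(w - 1)*(w - 2)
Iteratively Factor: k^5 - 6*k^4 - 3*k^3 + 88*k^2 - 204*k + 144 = (k + 4)*(k^4 - 10*k^3 + 37*k^2 - 60*k + 36) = (k - 3)*(k + 4)*(k^3 - 7*k^2 + 16*k - 12) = (k - 3)^2*(k + 4)*(k^2 - 4*k + 4) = (k - 3)^2*(k - 2)*(k + 4)*(k - 2)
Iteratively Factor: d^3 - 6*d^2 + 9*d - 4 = (d - 1)*(d^2 - 5*d + 4) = (d - 4)*(d - 1)*(d - 1)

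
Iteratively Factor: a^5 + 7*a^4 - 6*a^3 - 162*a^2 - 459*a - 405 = (a - 5)*(a^4 + 12*a^3 + 54*a^2 + 108*a + 81) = (a - 5)*(a + 3)*(a^3 + 9*a^2 + 27*a + 27) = (a - 5)*(a + 3)^2*(a^2 + 6*a + 9) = (a - 5)*(a + 3)^3*(a + 3)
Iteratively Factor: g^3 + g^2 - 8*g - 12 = (g + 2)*(g^2 - g - 6) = (g - 3)*(g + 2)*(g + 2)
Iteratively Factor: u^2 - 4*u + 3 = (u - 3)*(u - 1)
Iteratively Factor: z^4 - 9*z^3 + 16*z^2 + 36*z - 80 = (z - 5)*(z^3 - 4*z^2 - 4*z + 16) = (z - 5)*(z - 4)*(z^2 - 4) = (z - 5)*(z - 4)*(z + 2)*(z - 2)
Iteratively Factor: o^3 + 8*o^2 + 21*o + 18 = (o + 3)*(o^2 + 5*o + 6) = (o + 3)^2*(o + 2)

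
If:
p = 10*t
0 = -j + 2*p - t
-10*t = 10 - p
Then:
No Solution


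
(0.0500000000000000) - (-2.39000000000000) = 2.44000000000000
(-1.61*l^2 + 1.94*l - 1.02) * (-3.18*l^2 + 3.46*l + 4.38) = 5.1198*l^4 - 11.7398*l^3 + 2.9042*l^2 + 4.968*l - 4.4676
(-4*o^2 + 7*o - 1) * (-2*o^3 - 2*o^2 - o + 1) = 8*o^5 - 6*o^4 - 8*o^3 - 9*o^2 + 8*o - 1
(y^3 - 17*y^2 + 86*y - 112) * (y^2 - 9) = y^5 - 17*y^4 + 77*y^3 + 41*y^2 - 774*y + 1008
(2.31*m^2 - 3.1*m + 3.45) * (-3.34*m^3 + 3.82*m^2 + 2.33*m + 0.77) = -7.7154*m^5 + 19.1782*m^4 - 17.9827*m^3 + 7.7347*m^2 + 5.6515*m + 2.6565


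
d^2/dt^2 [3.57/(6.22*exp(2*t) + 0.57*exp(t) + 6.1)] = (3.57*(12.44*exp(t) + 0.57)*(24.88*exp(t) + 1.14)*exp(t) - (88.8216*exp(t) + 2.0349)*(6.22*exp(2*t) + 0.57*exp(t) + 6.1))*exp(t)/(6.22*exp(2*t) + 0.57*exp(t) + 6.1)^3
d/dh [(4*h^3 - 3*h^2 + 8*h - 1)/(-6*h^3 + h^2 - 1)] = 2*(-7*h^4 + 48*h^3 - 19*h^2 + 4*h - 4)/(36*h^6 - 12*h^5 + h^4 + 12*h^3 - 2*h^2 + 1)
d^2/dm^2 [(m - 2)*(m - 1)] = 2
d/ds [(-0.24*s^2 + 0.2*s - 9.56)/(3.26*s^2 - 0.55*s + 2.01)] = (-0.52*s^2 + 61.3664*s - 4.856)/(10.6276*s^4 - 3.586*s^3 + 13.4077*s^2 - 2.211*s + 4.0401)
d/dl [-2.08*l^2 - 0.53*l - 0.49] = -4.16*l - 0.53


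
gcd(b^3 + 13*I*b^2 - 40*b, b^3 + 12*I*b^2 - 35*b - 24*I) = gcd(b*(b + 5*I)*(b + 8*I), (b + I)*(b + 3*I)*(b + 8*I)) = b + 8*I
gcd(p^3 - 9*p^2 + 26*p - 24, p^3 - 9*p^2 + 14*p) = p - 2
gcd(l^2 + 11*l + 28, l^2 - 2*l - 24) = l + 4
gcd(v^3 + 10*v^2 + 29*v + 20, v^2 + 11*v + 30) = v + 5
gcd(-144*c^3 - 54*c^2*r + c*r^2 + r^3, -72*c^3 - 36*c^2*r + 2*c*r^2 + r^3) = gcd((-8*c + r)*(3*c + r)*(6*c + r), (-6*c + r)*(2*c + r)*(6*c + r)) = 6*c + r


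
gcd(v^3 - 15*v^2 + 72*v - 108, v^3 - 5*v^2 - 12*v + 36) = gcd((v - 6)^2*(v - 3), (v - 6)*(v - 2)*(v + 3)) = v - 6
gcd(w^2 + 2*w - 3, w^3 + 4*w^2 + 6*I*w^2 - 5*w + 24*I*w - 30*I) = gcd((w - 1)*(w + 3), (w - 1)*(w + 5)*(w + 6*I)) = w - 1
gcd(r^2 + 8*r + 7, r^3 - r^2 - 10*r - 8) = r + 1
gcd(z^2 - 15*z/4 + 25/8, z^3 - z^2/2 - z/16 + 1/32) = 1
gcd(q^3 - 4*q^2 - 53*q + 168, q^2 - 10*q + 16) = q - 8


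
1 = 1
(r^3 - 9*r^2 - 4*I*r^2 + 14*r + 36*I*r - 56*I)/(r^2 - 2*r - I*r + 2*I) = (r^2 - r*(7 + 4*I) + 28*I)/(r - I)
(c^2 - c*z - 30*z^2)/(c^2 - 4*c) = (c^2 - c*z - 30*z^2)/(c*(c - 4))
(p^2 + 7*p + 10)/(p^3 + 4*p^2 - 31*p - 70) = (p + 5)/(p^2 + 2*p - 35)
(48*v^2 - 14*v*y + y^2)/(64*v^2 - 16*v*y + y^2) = (-6*v + y)/(-8*v + y)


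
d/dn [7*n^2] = 14*n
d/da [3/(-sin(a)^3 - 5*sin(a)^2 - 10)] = 3*(3*sin(a) + 10)*sin(a)*cos(a)/(sin(a)^3 + 5*sin(a)^2 + 10)^2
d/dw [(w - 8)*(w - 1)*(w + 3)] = 3*w^2 - 12*w - 19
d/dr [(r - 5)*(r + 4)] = 2*r - 1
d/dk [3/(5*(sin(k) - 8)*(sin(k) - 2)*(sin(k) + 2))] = 3*(-3*sin(k)^2 + 16*sin(k) + 4)*cos(k)/(5*(sin(k) - 8)^2*(sin(k) - 2)^2*(sin(k) + 2)^2)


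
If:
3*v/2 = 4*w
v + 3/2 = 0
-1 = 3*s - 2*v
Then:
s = -4/3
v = -3/2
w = -9/16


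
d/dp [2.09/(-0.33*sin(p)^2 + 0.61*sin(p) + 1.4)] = (1.3794*sin(p) - 1.2749)*cos(p)/(-0.33*sin(p)^2 + 0.61*sin(p) + 1.4)^2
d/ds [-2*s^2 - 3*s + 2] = -4*s - 3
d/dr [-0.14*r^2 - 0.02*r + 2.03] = -0.28*r - 0.02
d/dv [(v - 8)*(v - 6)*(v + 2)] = 3*v^2 - 24*v + 20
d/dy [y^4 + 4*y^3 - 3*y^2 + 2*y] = 4*y^3 + 12*y^2 - 6*y + 2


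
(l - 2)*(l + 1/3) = l^2 - 5*l/3 - 2/3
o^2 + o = o*(o + 1)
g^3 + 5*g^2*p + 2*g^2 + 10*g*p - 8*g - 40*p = (g - 2)*(g + 4)*(g + 5*p)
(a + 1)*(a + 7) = a^2 + 8*a + 7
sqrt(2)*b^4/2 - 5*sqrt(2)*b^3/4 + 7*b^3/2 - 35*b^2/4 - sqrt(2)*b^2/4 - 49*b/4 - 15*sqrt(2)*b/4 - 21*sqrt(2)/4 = (b - 7/2)*(b + 1)*(b + 3*sqrt(2))*(sqrt(2)*b/2 + 1/2)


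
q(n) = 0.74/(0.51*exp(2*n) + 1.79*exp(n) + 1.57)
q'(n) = 0.74*(-1.02*exp(2*n) - 1.79*exp(n))/(0.51*exp(2*n) + 1.79*exp(n) + 1.57)^2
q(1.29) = 0.05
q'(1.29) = -0.07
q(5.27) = 0.00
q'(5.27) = -0.00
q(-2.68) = 0.44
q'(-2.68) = -0.03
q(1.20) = 0.06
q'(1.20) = -0.07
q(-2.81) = 0.44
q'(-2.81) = -0.03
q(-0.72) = 0.29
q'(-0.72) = -0.13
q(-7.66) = 0.47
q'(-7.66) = -0.00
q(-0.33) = 0.24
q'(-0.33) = -0.14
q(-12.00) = 0.47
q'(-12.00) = 0.00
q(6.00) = 0.00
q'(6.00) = 0.00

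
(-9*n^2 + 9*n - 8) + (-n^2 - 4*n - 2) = -10*n^2 + 5*n - 10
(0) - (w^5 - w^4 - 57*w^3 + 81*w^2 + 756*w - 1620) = -w^5 + w^4 + 57*w^3 - 81*w^2 - 756*w + 1620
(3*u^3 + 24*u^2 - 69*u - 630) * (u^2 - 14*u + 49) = 3*u^5 - 18*u^4 - 258*u^3 + 1512*u^2 + 5439*u - 30870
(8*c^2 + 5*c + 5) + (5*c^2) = 13*c^2 + 5*c + 5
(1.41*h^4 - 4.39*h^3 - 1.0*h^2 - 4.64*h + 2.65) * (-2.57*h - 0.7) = -3.6237*h^5 + 10.2953*h^4 + 5.643*h^3 + 12.6248*h^2 - 3.5625*h - 1.855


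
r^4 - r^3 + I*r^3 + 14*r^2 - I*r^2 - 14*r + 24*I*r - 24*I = (r - 1)*(r - 4*I)*(r + 2*I)*(r + 3*I)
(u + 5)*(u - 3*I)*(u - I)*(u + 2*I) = u^4 + 5*u^3 - 2*I*u^3 + 5*u^2 - 10*I*u^2 + 25*u - 6*I*u - 30*I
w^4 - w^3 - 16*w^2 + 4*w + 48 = (w - 4)*(w - 2)*(w + 2)*(w + 3)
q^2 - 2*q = q*(q - 2)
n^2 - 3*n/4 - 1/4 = (n - 1)*(n + 1/4)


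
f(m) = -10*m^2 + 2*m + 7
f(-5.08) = -261.22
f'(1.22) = -22.40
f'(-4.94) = 100.80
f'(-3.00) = 62.00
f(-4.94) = -246.92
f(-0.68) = 1.02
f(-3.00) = -89.00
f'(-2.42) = 50.40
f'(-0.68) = 15.60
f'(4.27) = -83.40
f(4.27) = -166.79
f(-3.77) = -142.67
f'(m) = 2 - 20*m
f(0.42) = 6.08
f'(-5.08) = 103.60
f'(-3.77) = 77.40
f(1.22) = -5.44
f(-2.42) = -56.40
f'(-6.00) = 122.00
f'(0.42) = -6.40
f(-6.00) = -365.00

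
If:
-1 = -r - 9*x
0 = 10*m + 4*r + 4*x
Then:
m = 16*x/5 - 2/5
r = 1 - 9*x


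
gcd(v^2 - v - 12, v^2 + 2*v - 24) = v - 4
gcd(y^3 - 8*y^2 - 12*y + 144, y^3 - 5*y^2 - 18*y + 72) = y^2 - 2*y - 24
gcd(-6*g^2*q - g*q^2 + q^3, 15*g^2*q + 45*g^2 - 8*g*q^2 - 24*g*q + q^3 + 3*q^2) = -3*g + q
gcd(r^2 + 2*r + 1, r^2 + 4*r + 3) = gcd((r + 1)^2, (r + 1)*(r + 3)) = r + 1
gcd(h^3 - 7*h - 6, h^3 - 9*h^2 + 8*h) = 1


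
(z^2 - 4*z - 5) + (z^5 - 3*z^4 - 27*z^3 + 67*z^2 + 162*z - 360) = z^5 - 3*z^4 - 27*z^3 + 68*z^2 + 158*z - 365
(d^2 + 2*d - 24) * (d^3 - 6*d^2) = d^5 - 4*d^4 - 36*d^3 + 144*d^2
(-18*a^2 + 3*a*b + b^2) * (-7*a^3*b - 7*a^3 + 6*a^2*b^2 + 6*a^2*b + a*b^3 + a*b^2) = 126*a^5*b + 126*a^5 - 129*a^4*b^2 - 129*a^4*b - 7*a^3*b^3 - 7*a^3*b^2 + 9*a^2*b^4 + 9*a^2*b^3 + a*b^5 + a*b^4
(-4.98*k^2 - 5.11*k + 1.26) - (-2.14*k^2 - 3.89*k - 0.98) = -2.84*k^2 - 1.22*k + 2.24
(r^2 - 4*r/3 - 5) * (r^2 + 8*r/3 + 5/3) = r^4 + 4*r^3/3 - 62*r^2/9 - 140*r/9 - 25/3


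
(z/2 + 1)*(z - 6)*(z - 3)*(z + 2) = z^4/2 - 5*z^3/2 - 7*z^2 + 18*z + 36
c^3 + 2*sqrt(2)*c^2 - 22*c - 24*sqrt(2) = (c - 3*sqrt(2))*(c + sqrt(2))*(c + 4*sqrt(2))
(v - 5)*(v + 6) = v^2 + v - 30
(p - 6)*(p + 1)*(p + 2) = p^3 - 3*p^2 - 16*p - 12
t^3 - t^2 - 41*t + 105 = (t - 5)*(t - 3)*(t + 7)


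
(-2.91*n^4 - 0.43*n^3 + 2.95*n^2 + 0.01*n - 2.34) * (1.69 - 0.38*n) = 1.1058*n^5 - 4.7545*n^4 - 1.8477*n^3 + 4.9817*n^2 + 0.9061*n - 3.9546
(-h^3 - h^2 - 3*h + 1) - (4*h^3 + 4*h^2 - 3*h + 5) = -5*h^3 - 5*h^2 - 4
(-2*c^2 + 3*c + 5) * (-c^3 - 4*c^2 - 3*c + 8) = 2*c^5 + 5*c^4 - 11*c^3 - 45*c^2 + 9*c + 40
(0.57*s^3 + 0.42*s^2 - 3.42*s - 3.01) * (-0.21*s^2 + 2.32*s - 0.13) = -0.1197*s^5 + 1.2342*s^4 + 1.6185*s^3 - 7.3569*s^2 - 6.5386*s + 0.3913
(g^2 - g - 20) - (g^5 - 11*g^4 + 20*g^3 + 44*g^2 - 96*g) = -g^5 + 11*g^4 - 20*g^3 - 43*g^2 + 95*g - 20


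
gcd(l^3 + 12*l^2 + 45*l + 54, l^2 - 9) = l + 3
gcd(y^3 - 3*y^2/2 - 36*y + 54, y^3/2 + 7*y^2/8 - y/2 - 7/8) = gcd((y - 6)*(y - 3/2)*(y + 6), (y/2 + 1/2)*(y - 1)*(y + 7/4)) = 1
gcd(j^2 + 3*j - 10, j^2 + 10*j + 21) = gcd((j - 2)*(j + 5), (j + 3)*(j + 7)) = 1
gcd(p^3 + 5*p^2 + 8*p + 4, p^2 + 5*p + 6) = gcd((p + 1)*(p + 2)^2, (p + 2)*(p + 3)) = p + 2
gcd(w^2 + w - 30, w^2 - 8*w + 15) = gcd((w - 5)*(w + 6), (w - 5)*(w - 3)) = w - 5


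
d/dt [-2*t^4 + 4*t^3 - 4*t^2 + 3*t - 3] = -8*t^3 + 12*t^2 - 8*t + 3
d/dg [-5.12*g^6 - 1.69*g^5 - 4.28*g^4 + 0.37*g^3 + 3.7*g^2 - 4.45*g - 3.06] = -30.72*g^5 - 8.45*g^4 - 17.12*g^3 + 1.11*g^2 + 7.4*g - 4.45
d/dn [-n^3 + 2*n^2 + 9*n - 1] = -3*n^2 + 4*n + 9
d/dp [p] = 1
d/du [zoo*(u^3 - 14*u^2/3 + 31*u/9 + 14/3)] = zoo*(u^2 + u + 1)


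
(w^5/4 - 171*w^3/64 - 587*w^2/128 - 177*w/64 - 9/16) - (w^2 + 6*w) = w^5/4 - 171*w^3/64 - 715*w^2/128 - 561*w/64 - 9/16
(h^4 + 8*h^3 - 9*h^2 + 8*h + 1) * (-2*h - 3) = -2*h^5 - 19*h^4 - 6*h^3 + 11*h^2 - 26*h - 3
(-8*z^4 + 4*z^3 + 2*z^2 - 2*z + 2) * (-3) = 24*z^4 - 12*z^3 - 6*z^2 + 6*z - 6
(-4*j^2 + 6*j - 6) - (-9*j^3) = 9*j^3 - 4*j^2 + 6*j - 6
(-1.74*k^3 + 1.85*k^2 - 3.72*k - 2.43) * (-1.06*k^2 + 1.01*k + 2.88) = 1.8444*k^5 - 3.7184*k^4 + 0.800500000000001*k^3 + 4.1466*k^2 - 13.1679*k - 6.9984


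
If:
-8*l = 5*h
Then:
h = -8*l/5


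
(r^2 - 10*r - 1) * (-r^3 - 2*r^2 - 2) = -r^5 + 8*r^4 + 21*r^3 + 20*r + 2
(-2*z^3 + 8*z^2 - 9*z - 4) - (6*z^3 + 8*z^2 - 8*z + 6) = -8*z^3 - z - 10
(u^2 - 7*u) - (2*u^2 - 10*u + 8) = -u^2 + 3*u - 8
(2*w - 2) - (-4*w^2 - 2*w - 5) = 4*w^2 + 4*w + 3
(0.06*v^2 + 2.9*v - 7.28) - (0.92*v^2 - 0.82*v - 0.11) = -0.86*v^2 + 3.72*v - 7.17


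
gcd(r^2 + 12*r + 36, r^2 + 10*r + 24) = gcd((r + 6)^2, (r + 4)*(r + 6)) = r + 6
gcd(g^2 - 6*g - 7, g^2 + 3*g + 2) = g + 1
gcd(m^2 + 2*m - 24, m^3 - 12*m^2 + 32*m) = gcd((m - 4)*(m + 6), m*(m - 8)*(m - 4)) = m - 4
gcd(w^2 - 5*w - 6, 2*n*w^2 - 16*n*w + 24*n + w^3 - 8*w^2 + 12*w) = w - 6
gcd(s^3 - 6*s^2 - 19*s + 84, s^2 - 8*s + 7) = s - 7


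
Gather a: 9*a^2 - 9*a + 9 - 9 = 9*a^2 - 9*a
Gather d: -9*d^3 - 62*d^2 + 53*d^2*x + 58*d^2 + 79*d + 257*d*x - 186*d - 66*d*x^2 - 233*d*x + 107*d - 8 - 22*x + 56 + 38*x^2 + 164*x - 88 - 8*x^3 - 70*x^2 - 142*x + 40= -9*d^3 + d^2*(53*x - 4) + d*(-66*x^2 + 24*x) - 8*x^3 - 32*x^2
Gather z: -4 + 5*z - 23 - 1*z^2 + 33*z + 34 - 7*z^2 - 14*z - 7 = -8*z^2 + 24*z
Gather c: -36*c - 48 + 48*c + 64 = 12*c + 16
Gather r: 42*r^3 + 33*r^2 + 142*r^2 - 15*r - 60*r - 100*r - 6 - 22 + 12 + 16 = 42*r^3 + 175*r^2 - 175*r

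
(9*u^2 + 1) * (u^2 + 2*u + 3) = 9*u^4 + 18*u^3 + 28*u^2 + 2*u + 3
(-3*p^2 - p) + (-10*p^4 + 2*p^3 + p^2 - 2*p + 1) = -10*p^4 + 2*p^3 - 2*p^2 - 3*p + 1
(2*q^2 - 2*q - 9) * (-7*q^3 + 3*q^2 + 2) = -14*q^5 + 20*q^4 + 57*q^3 - 23*q^2 - 4*q - 18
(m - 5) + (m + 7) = 2*m + 2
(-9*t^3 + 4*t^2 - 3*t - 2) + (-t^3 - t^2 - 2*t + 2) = -10*t^3 + 3*t^2 - 5*t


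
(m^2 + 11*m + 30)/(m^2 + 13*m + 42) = (m + 5)/(m + 7)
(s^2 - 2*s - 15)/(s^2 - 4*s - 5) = (s + 3)/(s + 1)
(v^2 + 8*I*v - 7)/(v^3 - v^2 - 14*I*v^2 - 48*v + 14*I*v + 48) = (v^2 + 8*I*v - 7)/(v^3 + v^2*(-1 - 14*I) + v*(-48 + 14*I) + 48)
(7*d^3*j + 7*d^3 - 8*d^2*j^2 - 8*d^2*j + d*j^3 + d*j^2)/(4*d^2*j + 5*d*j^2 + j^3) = d*(7*d^2*j + 7*d^2 - 8*d*j^2 - 8*d*j + j^3 + j^2)/(j*(4*d^2 + 5*d*j + j^2))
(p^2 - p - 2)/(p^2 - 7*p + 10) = (p + 1)/(p - 5)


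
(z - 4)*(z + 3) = z^2 - z - 12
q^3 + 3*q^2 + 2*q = q*(q + 1)*(q + 2)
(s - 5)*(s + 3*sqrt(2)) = s^2 - 5*s + 3*sqrt(2)*s - 15*sqrt(2)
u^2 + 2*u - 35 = (u - 5)*(u + 7)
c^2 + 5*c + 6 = (c + 2)*(c + 3)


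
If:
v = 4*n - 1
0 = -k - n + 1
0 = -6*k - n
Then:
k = -1/5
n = 6/5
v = 19/5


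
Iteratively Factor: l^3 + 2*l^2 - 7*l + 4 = (l + 4)*(l^2 - 2*l + 1) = (l - 1)*(l + 4)*(l - 1)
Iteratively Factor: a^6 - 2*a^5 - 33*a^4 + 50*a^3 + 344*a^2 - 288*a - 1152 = (a - 3)*(a^5 + a^4 - 30*a^3 - 40*a^2 + 224*a + 384) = (a - 3)*(a + 2)*(a^4 - a^3 - 28*a^2 + 16*a + 192) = (a - 4)*(a - 3)*(a + 2)*(a^3 + 3*a^2 - 16*a - 48) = (a - 4)*(a - 3)*(a + 2)*(a + 3)*(a^2 - 16) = (a - 4)^2*(a - 3)*(a + 2)*(a + 3)*(a + 4)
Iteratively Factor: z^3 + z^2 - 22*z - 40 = (z - 5)*(z^2 + 6*z + 8) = (z - 5)*(z + 4)*(z + 2)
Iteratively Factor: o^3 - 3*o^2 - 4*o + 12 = (o + 2)*(o^2 - 5*o + 6) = (o - 2)*(o + 2)*(o - 3)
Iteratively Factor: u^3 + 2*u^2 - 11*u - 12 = (u + 1)*(u^2 + u - 12) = (u + 1)*(u + 4)*(u - 3)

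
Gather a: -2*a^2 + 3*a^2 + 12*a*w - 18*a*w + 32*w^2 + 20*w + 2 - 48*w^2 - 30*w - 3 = a^2 - 6*a*w - 16*w^2 - 10*w - 1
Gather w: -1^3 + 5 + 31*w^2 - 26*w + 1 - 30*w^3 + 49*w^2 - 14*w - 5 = -30*w^3 + 80*w^2 - 40*w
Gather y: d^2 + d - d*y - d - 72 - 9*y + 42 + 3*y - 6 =d^2 + y*(-d - 6) - 36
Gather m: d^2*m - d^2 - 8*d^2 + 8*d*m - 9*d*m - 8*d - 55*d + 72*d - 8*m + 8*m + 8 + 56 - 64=-9*d^2 + 9*d + m*(d^2 - d)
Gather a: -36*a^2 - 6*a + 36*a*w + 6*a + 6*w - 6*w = -36*a^2 + 36*a*w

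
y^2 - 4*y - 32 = (y - 8)*(y + 4)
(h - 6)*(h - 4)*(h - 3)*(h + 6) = h^4 - 7*h^3 - 24*h^2 + 252*h - 432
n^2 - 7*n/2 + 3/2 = (n - 3)*(n - 1/2)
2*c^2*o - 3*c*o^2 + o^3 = o*(-2*c + o)*(-c + o)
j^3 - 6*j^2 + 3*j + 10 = (j - 5)*(j - 2)*(j + 1)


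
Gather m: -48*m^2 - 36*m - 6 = -48*m^2 - 36*m - 6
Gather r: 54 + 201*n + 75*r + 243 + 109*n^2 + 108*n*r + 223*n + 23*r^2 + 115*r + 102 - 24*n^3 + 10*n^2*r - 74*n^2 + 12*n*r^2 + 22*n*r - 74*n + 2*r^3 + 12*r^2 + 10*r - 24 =-24*n^3 + 35*n^2 + 350*n + 2*r^3 + r^2*(12*n + 35) + r*(10*n^2 + 130*n + 200) + 375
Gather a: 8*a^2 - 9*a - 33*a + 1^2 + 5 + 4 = 8*a^2 - 42*a + 10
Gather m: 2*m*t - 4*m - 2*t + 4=m*(2*t - 4) - 2*t + 4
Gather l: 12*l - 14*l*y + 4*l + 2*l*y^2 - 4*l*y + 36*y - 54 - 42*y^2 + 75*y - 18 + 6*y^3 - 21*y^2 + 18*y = l*(2*y^2 - 18*y + 16) + 6*y^3 - 63*y^2 + 129*y - 72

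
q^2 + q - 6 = (q - 2)*(q + 3)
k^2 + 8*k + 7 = (k + 1)*(k + 7)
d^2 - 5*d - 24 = (d - 8)*(d + 3)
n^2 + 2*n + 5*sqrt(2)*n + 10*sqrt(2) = (n + 2)*(n + 5*sqrt(2))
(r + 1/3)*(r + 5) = r^2 + 16*r/3 + 5/3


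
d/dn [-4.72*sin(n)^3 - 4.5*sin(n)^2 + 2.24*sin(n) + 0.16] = (-14.16*sin(n)^2 - 9.0*sin(n) + 2.24)*cos(n)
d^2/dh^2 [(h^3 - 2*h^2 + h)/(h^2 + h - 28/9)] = 72*(144*h^3 - 567*h^2 + 777*h - 329)/(729*h^6 + 2187*h^5 - 4617*h^4 - 12879*h^3 + 14364*h^2 + 21168*h - 21952)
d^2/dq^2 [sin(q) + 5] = -sin(q)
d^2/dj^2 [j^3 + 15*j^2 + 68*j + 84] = 6*j + 30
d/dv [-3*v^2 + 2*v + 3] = 2 - 6*v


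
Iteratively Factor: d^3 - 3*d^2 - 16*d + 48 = (d - 4)*(d^2 + d - 12) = (d - 4)*(d - 3)*(d + 4)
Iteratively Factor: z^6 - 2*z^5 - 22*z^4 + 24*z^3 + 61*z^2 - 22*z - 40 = (z + 1)*(z^5 - 3*z^4 - 19*z^3 + 43*z^2 + 18*z - 40) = (z + 1)^2*(z^4 - 4*z^3 - 15*z^2 + 58*z - 40) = (z - 5)*(z + 1)^2*(z^3 + z^2 - 10*z + 8) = (z - 5)*(z + 1)^2*(z + 4)*(z^2 - 3*z + 2) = (z - 5)*(z - 2)*(z + 1)^2*(z + 4)*(z - 1)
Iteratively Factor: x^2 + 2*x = (x + 2)*(x)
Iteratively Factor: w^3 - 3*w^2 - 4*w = (w)*(w^2 - 3*w - 4) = w*(w - 4)*(w + 1)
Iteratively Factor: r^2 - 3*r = (r)*(r - 3)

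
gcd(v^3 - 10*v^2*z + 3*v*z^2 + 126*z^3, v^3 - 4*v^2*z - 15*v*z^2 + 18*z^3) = -v^2 + 3*v*z + 18*z^2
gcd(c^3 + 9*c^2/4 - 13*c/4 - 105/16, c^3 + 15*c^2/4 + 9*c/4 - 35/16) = c + 5/2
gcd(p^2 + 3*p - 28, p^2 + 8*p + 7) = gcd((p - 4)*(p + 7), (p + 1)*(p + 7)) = p + 7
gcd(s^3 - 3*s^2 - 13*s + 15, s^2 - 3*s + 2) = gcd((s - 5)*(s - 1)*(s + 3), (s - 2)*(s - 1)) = s - 1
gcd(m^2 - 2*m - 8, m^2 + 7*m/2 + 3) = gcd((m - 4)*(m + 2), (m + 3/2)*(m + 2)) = m + 2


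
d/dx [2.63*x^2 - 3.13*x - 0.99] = 5.26*x - 3.13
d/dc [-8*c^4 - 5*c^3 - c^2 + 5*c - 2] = -32*c^3 - 15*c^2 - 2*c + 5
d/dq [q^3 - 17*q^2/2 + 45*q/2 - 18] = 3*q^2 - 17*q + 45/2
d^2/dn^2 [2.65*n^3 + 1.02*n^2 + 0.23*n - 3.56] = 15.9*n + 2.04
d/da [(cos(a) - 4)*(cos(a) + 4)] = -sin(2*a)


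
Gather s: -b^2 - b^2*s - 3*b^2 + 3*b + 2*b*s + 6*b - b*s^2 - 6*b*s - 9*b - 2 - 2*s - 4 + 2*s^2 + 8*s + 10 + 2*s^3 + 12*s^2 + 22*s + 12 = -4*b^2 + 2*s^3 + s^2*(14 - b) + s*(-b^2 - 4*b + 28) + 16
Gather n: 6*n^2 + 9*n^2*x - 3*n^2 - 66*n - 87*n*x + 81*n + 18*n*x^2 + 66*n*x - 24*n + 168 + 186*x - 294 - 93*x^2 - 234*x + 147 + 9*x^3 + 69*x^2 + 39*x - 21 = n^2*(9*x + 3) + n*(18*x^2 - 21*x - 9) + 9*x^3 - 24*x^2 - 9*x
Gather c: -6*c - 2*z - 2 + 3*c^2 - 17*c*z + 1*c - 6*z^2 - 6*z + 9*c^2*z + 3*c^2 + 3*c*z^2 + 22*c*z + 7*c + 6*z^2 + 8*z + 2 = c^2*(9*z + 6) + c*(3*z^2 + 5*z + 2)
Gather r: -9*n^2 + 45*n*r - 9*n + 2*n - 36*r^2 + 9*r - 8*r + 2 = -9*n^2 - 7*n - 36*r^2 + r*(45*n + 1) + 2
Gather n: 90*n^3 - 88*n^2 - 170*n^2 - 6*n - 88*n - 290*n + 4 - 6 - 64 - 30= 90*n^3 - 258*n^2 - 384*n - 96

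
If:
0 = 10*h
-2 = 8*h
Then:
No Solution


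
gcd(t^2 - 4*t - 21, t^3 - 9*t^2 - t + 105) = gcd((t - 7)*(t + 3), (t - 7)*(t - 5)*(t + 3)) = t^2 - 4*t - 21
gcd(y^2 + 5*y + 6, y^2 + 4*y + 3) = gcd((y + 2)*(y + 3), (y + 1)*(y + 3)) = y + 3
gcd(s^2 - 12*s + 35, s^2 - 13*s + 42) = s - 7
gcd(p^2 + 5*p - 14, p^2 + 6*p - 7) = p + 7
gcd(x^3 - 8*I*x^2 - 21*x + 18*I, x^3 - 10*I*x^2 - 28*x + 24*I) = x - 2*I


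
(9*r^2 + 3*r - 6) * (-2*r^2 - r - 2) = -18*r^4 - 15*r^3 - 9*r^2 + 12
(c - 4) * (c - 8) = c^2 - 12*c + 32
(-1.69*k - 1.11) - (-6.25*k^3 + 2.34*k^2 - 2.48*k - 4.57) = 6.25*k^3 - 2.34*k^2 + 0.79*k + 3.46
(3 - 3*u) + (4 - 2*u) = 7 - 5*u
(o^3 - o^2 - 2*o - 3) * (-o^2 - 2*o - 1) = -o^5 - o^4 + 3*o^3 + 8*o^2 + 8*o + 3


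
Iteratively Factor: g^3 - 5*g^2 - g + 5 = (g - 5)*(g^2 - 1) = (g - 5)*(g + 1)*(g - 1)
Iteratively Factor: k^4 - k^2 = (k + 1)*(k^3 - k^2) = k*(k + 1)*(k^2 - k) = k^2*(k + 1)*(k - 1)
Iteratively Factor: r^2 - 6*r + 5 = (r - 5)*(r - 1)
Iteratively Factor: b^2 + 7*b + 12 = (b + 3)*(b + 4)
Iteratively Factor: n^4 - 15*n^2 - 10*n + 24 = (n + 3)*(n^3 - 3*n^2 - 6*n + 8) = (n - 4)*(n + 3)*(n^2 + n - 2) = (n - 4)*(n - 1)*(n + 3)*(n + 2)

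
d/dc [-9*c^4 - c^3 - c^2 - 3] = c*(-36*c^2 - 3*c - 2)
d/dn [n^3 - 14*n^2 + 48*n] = 3*n^2 - 28*n + 48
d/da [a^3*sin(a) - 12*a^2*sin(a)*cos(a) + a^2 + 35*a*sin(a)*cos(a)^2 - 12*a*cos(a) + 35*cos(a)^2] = a^3*cos(a) + 3*a^2*sin(a) - 12*a^2*cos(2*a) + 12*a*sin(a) - 12*a*sin(2*a) + 35*a*cos(a)/4 + 105*a*cos(3*a)/4 + 2*a + 35*sin(a)/4 - 35*sin(2*a) + 35*sin(3*a)/4 - 12*cos(a)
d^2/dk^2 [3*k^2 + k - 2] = 6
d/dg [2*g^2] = 4*g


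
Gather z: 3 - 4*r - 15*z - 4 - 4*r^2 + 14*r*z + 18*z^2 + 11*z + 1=-4*r^2 - 4*r + 18*z^2 + z*(14*r - 4)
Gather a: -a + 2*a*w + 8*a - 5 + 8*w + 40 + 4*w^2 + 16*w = a*(2*w + 7) + 4*w^2 + 24*w + 35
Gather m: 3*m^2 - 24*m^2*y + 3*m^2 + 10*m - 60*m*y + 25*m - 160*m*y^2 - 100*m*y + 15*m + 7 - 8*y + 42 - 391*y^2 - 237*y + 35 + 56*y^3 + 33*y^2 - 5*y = m^2*(6 - 24*y) + m*(-160*y^2 - 160*y + 50) + 56*y^3 - 358*y^2 - 250*y + 84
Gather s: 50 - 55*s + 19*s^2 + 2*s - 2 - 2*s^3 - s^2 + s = -2*s^3 + 18*s^2 - 52*s + 48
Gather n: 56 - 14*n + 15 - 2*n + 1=72 - 16*n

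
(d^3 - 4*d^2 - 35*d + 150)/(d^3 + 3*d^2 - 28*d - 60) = (d - 5)/(d + 2)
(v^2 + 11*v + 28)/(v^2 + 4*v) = (v + 7)/v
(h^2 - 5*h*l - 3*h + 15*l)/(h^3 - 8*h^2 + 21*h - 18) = (h - 5*l)/(h^2 - 5*h + 6)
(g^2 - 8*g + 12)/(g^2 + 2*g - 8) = (g - 6)/(g + 4)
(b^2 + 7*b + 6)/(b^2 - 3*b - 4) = (b + 6)/(b - 4)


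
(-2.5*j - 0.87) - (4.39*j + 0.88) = -6.89*j - 1.75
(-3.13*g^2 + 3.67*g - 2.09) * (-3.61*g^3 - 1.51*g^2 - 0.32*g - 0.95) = 11.2993*g^5 - 8.5224*g^4 + 3.0048*g^3 + 4.955*g^2 - 2.8177*g + 1.9855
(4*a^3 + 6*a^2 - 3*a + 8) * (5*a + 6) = 20*a^4 + 54*a^3 + 21*a^2 + 22*a + 48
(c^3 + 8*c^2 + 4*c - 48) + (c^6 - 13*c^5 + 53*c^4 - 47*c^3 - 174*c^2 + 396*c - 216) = c^6 - 13*c^5 + 53*c^4 - 46*c^3 - 166*c^2 + 400*c - 264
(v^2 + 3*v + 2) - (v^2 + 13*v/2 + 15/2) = -7*v/2 - 11/2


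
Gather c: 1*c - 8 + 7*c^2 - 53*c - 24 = 7*c^2 - 52*c - 32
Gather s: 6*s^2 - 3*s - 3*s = 6*s^2 - 6*s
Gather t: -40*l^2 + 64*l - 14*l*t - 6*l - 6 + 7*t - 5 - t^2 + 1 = -40*l^2 + 58*l - t^2 + t*(7 - 14*l) - 10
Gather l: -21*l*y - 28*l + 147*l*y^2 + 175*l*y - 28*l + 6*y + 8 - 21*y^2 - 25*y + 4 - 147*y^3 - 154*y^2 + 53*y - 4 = l*(147*y^2 + 154*y - 56) - 147*y^3 - 175*y^2 + 34*y + 8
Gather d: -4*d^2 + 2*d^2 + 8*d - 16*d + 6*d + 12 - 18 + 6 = -2*d^2 - 2*d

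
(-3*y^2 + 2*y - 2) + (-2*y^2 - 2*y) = -5*y^2 - 2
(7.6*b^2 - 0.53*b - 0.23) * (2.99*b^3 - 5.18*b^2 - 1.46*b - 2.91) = 22.724*b^5 - 40.9527*b^4 - 9.0383*b^3 - 20.1508*b^2 + 1.8781*b + 0.6693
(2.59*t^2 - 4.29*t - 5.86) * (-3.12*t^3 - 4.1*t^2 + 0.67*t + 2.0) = -8.0808*t^5 + 2.7658*t^4 + 37.6075*t^3 + 26.3317*t^2 - 12.5062*t - 11.72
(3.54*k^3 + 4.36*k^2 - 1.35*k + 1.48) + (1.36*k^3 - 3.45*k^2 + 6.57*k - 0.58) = 4.9*k^3 + 0.91*k^2 + 5.22*k + 0.9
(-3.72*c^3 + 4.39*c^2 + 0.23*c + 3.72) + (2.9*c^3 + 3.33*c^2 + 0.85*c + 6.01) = -0.82*c^3 + 7.72*c^2 + 1.08*c + 9.73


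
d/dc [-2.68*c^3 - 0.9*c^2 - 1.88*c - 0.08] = -8.04*c^2 - 1.8*c - 1.88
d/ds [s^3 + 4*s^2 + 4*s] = 3*s^2 + 8*s + 4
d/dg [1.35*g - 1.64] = 1.35000000000000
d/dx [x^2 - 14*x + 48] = 2*x - 14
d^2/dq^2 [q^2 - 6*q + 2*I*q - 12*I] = 2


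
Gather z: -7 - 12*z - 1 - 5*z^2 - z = -5*z^2 - 13*z - 8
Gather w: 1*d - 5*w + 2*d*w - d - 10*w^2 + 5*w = 2*d*w - 10*w^2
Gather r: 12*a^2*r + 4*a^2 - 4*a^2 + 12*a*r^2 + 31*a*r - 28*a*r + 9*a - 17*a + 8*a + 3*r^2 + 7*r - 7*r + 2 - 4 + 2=r^2*(12*a + 3) + r*(12*a^2 + 3*a)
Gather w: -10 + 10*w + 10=10*w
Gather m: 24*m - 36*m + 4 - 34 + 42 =12 - 12*m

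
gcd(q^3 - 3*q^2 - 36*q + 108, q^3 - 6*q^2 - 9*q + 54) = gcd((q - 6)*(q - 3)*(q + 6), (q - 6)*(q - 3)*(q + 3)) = q^2 - 9*q + 18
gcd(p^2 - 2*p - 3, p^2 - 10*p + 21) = p - 3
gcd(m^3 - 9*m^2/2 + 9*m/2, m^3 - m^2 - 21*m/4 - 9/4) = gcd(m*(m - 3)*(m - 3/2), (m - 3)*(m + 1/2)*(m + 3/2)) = m - 3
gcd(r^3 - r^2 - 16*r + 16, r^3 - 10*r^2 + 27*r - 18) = r - 1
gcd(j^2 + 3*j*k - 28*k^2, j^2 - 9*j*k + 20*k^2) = j - 4*k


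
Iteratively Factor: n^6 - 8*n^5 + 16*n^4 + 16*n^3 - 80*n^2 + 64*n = (n)*(n^5 - 8*n^4 + 16*n^3 + 16*n^2 - 80*n + 64) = n*(n - 2)*(n^4 - 6*n^3 + 4*n^2 + 24*n - 32) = n*(n - 2)^2*(n^3 - 4*n^2 - 4*n + 16) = n*(n - 2)^3*(n^2 - 2*n - 8) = n*(n - 4)*(n - 2)^3*(n + 2)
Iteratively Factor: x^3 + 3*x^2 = (x)*(x^2 + 3*x) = x^2*(x + 3)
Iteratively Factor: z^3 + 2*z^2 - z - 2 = (z + 2)*(z^2 - 1) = (z + 1)*(z + 2)*(z - 1)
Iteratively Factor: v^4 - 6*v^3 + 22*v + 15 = (v - 3)*(v^3 - 3*v^2 - 9*v - 5) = (v - 5)*(v - 3)*(v^2 + 2*v + 1) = (v - 5)*(v - 3)*(v + 1)*(v + 1)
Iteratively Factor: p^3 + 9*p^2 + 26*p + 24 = (p + 4)*(p^2 + 5*p + 6) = (p + 2)*(p + 4)*(p + 3)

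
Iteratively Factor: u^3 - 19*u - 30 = (u - 5)*(u^2 + 5*u + 6) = (u - 5)*(u + 2)*(u + 3)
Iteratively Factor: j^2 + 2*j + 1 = (j + 1)*(j + 1)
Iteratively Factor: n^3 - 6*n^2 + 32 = (n - 4)*(n^2 - 2*n - 8) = (n - 4)^2*(n + 2)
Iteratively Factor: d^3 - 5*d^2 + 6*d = (d)*(d^2 - 5*d + 6) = d*(d - 3)*(d - 2)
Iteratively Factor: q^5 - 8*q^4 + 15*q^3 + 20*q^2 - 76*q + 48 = (q - 3)*(q^4 - 5*q^3 + 20*q - 16) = (q - 3)*(q - 2)*(q^3 - 3*q^2 - 6*q + 8) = (q - 4)*(q - 3)*(q - 2)*(q^2 + q - 2) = (q - 4)*(q - 3)*(q - 2)*(q - 1)*(q + 2)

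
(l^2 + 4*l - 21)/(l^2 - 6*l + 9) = (l + 7)/(l - 3)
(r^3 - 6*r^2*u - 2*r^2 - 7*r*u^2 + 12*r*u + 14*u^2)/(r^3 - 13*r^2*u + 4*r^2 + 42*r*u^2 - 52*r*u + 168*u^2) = (r^2 + r*u - 2*r - 2*u)/(r^2 - 6*r*u + 4*r - 24*u)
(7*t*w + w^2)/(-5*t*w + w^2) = (-7*t - w)/(5*t - w)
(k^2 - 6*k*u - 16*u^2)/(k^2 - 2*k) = (k^2 - 6*k*u - 16*u^2)/(k*(k - 2))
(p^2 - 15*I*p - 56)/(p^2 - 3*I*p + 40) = (p - 7*I)/(p + 5*I)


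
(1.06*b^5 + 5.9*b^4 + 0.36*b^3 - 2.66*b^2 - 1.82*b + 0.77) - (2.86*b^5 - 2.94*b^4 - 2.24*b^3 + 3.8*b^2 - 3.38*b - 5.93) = -1.8*b^5 + 8.84*b^4 + 2.6*b^3 - 6.46*b^2 + 1.56*b + 6.7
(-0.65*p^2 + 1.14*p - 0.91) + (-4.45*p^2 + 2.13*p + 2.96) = -5.1*p^2 + 3.27*p + 2.05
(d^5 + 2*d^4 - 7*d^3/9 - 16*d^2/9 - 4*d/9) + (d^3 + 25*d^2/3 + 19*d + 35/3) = d^5 + 2*d^4 + 2*d^3/9 + 59*d^2/9 + 167*d/9 + 35/3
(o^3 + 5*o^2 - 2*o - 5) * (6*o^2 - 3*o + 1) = 6*o^5 + 27*o^4 - 26*o^3 - 19*o^2 + 13*o - 5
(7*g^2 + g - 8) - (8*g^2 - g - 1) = -g^2 + 2*g - 7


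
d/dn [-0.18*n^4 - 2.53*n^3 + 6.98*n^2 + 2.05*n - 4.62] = -0.72*n^3 - 7.59*n^2 + 13.96*n + 2.05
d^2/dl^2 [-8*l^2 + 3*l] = -16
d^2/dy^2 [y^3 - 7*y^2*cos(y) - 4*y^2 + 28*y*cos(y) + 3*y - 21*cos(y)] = 7*y^2*cos(y) - 28*sqrt(2)*y*cos(y + pi/4) + 6*y - 56*sin(y) + 7*cos(y) - 8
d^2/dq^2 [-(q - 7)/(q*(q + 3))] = 2*(-q^3 + 21*q^2 + 63*q + 63)/(q^3*(q^3 + 9*q^2 + 27*q + 27))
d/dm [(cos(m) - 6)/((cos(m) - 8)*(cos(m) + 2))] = (cos(m)^2 - 12*cos(m) + 52)*sin(m)/((cos(m) - 8)^2*(cos(m) + 2)^2)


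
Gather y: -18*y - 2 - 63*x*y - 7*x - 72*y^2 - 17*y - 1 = -7*x - 72*y^2 + y*(-63*x - 35) - 3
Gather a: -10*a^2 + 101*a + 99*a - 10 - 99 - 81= -10*a^2 + 200*a - 190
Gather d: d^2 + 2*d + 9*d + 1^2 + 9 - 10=d^2 + 11*d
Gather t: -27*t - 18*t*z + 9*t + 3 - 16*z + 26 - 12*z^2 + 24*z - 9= t*(-18*z - 18) - 12*z^2 + 8*z + 20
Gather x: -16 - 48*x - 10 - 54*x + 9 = -102*x - 17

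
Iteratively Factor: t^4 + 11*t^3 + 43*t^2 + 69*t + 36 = (t + 1)*(t^3 + 10*t^2 + 33*t + 36) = (t + 1)*(t + 3)*(t^2 + 7*t + 12) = (t + 1)*(t + 3)*(t + 4)*(t + 3)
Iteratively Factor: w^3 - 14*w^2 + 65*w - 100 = (w - 4)*(w^2 - 10*w + 25) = (w - 5)*(w - 4)*(w - 5)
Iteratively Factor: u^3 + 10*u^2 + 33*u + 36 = (u + 4)*(u^2 + 6*u + 9) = (u + 3)*(u + 4)*(u + 3)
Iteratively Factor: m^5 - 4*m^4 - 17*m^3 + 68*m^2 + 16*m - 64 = (m - 4)*(m^4 - 17*m^2 + 16) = (m - 4)^2*(m^3 + 4*m^2 - m - 4) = (m - 4)^2*(m - 1)*(m^2 + 5*m + 4) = (m - 4)^2*(m - 1)*(m + 4)*(m + 1)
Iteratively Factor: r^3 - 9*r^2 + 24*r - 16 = (r - 1)*(r^2 - 8*r + 16) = (r - 4)*(r - 1)*(r - 4)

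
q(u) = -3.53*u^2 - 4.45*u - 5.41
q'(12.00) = -89.17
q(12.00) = -567.13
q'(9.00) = -67.99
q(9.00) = -331.39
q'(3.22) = -27.18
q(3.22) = -56.34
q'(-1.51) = 6.21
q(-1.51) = -6.74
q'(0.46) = -7.70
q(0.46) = -8.20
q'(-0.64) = 0.07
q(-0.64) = -4.01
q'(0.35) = -6.92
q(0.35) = -7.40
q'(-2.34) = 12.07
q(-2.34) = -14.33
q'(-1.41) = 5.50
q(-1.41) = -6.15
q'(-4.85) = 29.79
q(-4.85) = -66.86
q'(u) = -7.06*u - 4.45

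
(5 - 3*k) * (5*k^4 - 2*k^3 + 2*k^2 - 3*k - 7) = -15*k^5 + 31*k^4 - 16*k^3 + 19*k^2 + 6*k - 35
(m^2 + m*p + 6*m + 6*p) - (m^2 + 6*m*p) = -5*m*p + 6*m + 6*p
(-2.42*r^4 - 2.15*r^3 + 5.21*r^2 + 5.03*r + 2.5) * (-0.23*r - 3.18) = 0.5566*r^5 + 8.1901*r^4 + 5.6387*r^3 - 17.7247*r^2 - 16.5704*r - 7.95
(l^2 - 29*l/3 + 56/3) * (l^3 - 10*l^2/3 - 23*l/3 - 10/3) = l^5 - 13*l^4 + 389*l^3/9 + 77*l^2/9 - 998*l/9 - 560/9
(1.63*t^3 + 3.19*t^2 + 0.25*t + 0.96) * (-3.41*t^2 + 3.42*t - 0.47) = -5.5583*t^5 - 5.3033*t^4 + 9.2912*t^3 - 3.9179*t^2 + 3.1657*t - 0.4512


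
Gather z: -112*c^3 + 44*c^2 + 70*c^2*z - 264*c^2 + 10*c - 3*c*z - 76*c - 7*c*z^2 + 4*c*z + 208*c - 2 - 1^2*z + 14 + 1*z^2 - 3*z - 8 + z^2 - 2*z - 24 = -112*c^3 - 220*c^2 + 142*c + z^2*(2 - 7*c) + z*(70*c^2 + c - 6) - 20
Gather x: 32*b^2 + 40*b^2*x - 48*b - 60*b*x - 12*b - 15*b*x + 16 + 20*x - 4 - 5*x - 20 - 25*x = 32*b^2 - 60*b + x*(40*b^2 - 75*b - 10) - 8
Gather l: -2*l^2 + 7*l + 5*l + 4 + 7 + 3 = -2*l^2 + 12*l + 14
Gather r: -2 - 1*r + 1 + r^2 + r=r^2 - 1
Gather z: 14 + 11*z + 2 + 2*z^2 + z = 2*z^2 + 12*z + 16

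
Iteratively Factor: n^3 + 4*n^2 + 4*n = (n)*(n^2 + 4*n + 4) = n*(n + 2)*(n + 2)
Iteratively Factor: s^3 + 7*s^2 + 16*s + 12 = (s + 3)*(s^2 + 4*s + 4) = (s + 2)*(s + 3)*(s + 2)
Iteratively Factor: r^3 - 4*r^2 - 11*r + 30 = (r - 5)*(r^2 + r - 6) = (r - 5)*(r - 2)*(r + 3)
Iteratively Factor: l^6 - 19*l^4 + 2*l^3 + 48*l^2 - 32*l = (l - 4)*(l^5 + 4*l^4 - 3*l^3 - 10*l^2 + 8*l) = (l - 4)*(l - 1)*(l^4 + 5*l^3 + 2*l^2 - 8*l) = (l - 4)*(l - 1)*(l + 4)*(l^3 + l^2 - 2*l) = l*(l - 4)*(l - 1)*(l + 4)*(l^2 + l - 2) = l*(l - 4)*(l - 1)^2*(l + 4)*(l + 2)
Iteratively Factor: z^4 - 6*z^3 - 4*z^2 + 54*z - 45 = (z - 1)*(z^3 - 5*z^2 - 9*z + 45) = (z - 3)*(z - 1)*(z^2 - 2*z - 15) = (z - 5)*(z - 3)*(z - 1)*(z + 3)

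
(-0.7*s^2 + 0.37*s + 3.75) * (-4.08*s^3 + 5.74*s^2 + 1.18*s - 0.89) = 2.856*s^5 - 5.5276*s^4 - 14.0022*s^3 + 22.5846*s^2 + 4.0957*s - 3.3375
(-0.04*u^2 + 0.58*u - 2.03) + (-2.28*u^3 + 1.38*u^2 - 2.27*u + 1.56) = -2.28*u^3 + 1.34*u^2 - 1.69*u - 0.47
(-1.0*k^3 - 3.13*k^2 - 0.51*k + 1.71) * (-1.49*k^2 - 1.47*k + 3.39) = 1.49*k^5 + 6.1337*k^4 + 1.971*k^3 - 12.4089*k^2 - 4.2426*k + 5.7969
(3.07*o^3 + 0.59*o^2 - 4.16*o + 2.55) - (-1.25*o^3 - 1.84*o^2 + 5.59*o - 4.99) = 4.32*o^3 + 2.43*o^2 - 9.75*o + 7.54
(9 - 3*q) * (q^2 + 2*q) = -3*q^3 + 3*q^2 + 18*q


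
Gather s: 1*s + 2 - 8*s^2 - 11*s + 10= -8*s^2 - 10*s + 12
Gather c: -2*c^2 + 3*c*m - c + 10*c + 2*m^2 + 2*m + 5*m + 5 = -2*c^2 + c*(3*m + 9) + 2*m^2 + 7*m + 5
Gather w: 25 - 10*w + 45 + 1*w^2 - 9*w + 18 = w^2 - 19*w + 88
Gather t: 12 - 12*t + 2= 14 - 12*t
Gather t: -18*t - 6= -18*t - 6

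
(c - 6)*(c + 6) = c^2 - 36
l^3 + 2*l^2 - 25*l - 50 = (l - 5)*(l + 2)*(l + 5)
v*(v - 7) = v^2 - 7*v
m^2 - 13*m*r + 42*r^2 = (m - 7*r)*(m - 6*r)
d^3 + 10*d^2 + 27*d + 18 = (d + 1)*(d + 3)*(d + 6)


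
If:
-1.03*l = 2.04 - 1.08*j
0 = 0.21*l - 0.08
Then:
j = 2.25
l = 0.38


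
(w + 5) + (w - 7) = 2*w - 2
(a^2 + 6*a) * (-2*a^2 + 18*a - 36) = -2*a^4 + 6*a^3 + 72*a^2 - 216*a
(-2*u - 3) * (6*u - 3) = -12*u^2 - 12*u + 9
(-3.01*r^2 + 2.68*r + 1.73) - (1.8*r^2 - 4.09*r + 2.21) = -4.81*r^2 + 6.77*r - 0.48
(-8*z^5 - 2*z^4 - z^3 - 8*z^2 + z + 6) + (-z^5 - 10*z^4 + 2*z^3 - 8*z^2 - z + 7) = -9*z^5 - 12*z^4 + z^3 - 16*z^2 + 13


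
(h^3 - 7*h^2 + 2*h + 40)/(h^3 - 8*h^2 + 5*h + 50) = (h - 4)/(h - 5)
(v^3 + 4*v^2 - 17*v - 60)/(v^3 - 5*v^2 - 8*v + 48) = (v + 5)/(v - 4)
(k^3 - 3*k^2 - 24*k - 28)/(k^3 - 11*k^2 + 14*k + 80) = (k^2 - 5*k - 14)/(k^2 - 13*k + 40)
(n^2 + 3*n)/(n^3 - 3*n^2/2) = 2*(n + 3)/(n*(2*n - 3))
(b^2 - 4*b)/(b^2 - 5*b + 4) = b/(b - 1)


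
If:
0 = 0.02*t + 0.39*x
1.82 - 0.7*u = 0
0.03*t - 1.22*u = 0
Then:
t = 105.73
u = 2.60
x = -5.42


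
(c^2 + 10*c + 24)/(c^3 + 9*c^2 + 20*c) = (c + 6)/(c*(c + 5))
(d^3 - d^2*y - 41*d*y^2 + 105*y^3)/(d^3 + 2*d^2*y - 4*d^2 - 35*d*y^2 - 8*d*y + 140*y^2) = (d - 3*y)/(d - 4)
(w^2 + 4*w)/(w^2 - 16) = w/(w - 4)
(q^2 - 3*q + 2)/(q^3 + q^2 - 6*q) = (q - 1)/(q*(q + 3))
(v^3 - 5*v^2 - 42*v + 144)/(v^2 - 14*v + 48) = (v^2 + 3*v - 18)/(v - 6)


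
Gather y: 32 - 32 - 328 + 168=-160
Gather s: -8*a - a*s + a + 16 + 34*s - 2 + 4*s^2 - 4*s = -7*a + 4*s^2 + s*(30 - a) + 14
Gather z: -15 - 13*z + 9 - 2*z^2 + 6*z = -2*z^2 - 7*z - 6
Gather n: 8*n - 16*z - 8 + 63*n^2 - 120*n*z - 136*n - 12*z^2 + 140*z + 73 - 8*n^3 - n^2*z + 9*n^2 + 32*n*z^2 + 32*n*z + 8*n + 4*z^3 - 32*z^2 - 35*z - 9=-8*n^3 + n^2*(72 - z) + n*(32*z^2 - 88*z - 120) + 4*z^3 - 44*z^2 + 89*z + 56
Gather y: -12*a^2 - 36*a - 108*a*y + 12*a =-12*a^2 - 108*a*y - 24*a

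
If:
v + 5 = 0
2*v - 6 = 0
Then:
No Solution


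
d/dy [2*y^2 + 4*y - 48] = 4*y + 4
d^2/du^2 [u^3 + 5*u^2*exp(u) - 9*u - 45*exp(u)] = 5*u^2*exp(u) + 20*u*exp(u) + 6*u - 35*exp(u)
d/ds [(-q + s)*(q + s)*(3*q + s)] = -q^2 + 6*q*s + 3*s^2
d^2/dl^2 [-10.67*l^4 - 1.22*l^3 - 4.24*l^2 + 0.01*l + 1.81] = -128.04*l^2 - 7.32*l - 8.48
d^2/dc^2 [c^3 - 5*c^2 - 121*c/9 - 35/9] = 6*c - 10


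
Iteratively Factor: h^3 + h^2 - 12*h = (h - 3)*(h^2 + 4*h) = (h - 3)*(h + 4)*(h)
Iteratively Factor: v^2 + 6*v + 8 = (v + 2)*(v + 4)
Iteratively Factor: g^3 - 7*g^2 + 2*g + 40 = (g - 4)*(g^2 - 3*g - 10) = (g - 5)*(g - 4)*(g + 2)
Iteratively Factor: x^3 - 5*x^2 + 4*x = (x - 1)*(x^2 - 4*x) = (x - 4)*(x - 1)*(x)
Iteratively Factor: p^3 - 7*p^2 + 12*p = (p)*(p^2 - 7*p + 12) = p*(p - 3)*(p - 4)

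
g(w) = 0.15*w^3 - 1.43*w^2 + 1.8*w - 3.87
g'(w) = 0.45*w^2 - 2.86*w + 1.8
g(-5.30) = -75.91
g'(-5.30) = 29.60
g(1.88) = -4.54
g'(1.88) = -1.99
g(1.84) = -4.46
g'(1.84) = -1.94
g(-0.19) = -4.26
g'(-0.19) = 2.36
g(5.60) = -12.29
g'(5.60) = -0.10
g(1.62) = -4.07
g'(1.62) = -1.65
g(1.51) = -3.90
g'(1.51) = -1.49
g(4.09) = -10.17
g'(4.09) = -2.37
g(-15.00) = -858.87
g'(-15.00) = 145.95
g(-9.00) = -245.25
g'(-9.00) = 63.99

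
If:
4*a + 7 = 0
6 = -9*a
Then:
No Solution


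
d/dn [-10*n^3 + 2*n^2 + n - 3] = -30*n^2 + 4*n + 1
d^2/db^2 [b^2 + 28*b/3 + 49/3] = 2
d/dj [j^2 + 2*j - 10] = 2*j + 2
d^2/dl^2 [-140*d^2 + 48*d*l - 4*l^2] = -8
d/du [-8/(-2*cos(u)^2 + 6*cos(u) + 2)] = 4*(2*cos(u) - 3)*sin(u)/(sin(u)^2 + 3*cos(u))^2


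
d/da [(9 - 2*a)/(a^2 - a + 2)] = (-2*a^2 + 2*a + (2*a - 9)*(2*a - 1) - 4)/(a^2 - a + 2)^2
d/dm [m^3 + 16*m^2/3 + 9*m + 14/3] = 3*m^2 + 32*m/3 + 9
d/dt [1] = 0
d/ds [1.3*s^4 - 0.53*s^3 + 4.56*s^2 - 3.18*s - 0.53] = 5.2*s^3 - 1.59*s^2 + 9.12*s - 3.18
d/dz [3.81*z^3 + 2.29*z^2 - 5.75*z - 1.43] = 11.43*z^2 + 4.58*z - 5.75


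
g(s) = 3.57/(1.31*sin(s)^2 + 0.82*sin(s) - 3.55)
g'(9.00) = 0.69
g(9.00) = -1.19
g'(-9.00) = -0.06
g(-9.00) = -0.97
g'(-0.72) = 0.20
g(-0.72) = -1.01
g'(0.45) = -0.73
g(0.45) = -1.21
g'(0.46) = -0.74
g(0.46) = -1.22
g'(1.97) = 1.59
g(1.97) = -2.12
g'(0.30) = -0.53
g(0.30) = -1.12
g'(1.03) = -1.59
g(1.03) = -1.89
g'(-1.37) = 0.13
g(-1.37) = -1.15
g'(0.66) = -1.05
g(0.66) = -1.40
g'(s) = 3.57*(-2.62*sin(s)*cos(s) - 0.82*cos(s))/(1.31*sin(s)^2 + 0.82*sin(s) - 3.55)^2 = -(9.3534*sin(s) + 2.9274)*cos(s)/(1.31*sin(s)^2 + 0.82*sin(s) - 3.55)^2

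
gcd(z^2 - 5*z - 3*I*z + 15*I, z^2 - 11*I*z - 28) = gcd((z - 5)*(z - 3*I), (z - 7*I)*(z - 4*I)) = 1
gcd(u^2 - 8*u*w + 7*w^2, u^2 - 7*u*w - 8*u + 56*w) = u - 7*w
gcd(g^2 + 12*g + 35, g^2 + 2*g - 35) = g + 7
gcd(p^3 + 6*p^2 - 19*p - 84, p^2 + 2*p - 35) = p + 7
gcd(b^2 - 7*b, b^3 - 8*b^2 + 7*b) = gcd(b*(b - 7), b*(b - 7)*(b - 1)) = b^2 - 7*b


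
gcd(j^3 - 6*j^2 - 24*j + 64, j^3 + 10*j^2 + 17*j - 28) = j + 4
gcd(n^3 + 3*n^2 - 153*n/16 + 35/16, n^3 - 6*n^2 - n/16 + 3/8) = n - 1/4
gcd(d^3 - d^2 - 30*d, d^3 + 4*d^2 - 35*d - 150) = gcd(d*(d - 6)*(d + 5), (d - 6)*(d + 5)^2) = d^2 - d - 30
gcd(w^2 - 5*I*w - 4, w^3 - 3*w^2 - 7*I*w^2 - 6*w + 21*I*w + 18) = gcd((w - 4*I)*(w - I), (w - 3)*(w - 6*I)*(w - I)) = w - I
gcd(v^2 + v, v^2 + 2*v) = v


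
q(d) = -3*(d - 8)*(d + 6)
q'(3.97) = -17.82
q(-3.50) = 86.25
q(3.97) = 120.54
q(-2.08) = 118.54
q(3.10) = 133.77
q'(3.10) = -12.60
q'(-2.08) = 18.48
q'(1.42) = -2.52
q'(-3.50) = 27.00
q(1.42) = 146.47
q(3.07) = 134.15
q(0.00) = 144.00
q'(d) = 6 - 6*d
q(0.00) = 144.00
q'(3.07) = -12.42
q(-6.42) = -18.17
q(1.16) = 146.92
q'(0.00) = 6.00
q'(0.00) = 6.00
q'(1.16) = -0.96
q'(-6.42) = 44.52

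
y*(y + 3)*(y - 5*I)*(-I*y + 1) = -I*y^4 - 4*y^3 - 3*I*y^3 - 12*y^2 - 5*I*y^2 - 15*I*y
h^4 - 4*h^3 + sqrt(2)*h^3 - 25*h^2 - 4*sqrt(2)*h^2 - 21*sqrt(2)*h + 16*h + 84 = (h - 7)*(h + 3)*(h - sqrt(2))*(h + 2*sqrt(2))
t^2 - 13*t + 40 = (t - 8)*(t - 5)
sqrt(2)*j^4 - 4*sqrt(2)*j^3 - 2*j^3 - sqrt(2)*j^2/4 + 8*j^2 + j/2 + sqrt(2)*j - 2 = (j - 4)*(j - 1/2)*(j - sqrt(2))*(sqrt(2)*j + sqrt(2)/2)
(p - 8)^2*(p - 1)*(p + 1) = p^4 - 16*p^3 + 63*p^2 + 16*p - 64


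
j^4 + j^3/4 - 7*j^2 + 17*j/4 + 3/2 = (j - 2)*(j - 1)*(j + 1/4)*(j + 3)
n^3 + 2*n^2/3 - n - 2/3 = (n - 1)*(n + 2/3)*(n + 1)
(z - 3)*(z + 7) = z^2 + 4*z - 21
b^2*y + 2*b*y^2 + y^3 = y*(b + y)^2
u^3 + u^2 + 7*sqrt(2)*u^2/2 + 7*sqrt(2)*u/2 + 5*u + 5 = (u + 1)*(u + sqrt(2))*(u + 5*sqrt(2)/2)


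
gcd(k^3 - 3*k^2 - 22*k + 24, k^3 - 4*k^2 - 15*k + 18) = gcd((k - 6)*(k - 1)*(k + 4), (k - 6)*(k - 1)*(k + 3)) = k^2 - 7*k + 6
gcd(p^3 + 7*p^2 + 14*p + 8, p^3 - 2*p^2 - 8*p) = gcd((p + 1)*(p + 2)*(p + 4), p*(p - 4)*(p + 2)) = p + 2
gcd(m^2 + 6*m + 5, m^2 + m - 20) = m + 5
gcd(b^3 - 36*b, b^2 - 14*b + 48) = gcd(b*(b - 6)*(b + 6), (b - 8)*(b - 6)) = b - 6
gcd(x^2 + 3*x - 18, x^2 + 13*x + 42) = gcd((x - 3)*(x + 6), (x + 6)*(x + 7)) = x + 6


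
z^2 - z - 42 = (z - 7)*(z + 6)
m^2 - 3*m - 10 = (m - 5)*(m + 2)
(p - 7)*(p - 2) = p^2 - 9*p + 14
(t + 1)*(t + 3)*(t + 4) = t^3 + 8*t^2 + 19*t + 12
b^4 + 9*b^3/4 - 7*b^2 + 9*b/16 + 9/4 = (b - 3/2)*(b - 3/4)*(b + 1/2)*(b + 4)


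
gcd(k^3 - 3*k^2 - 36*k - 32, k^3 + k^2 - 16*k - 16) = k^2 + 5*k + 4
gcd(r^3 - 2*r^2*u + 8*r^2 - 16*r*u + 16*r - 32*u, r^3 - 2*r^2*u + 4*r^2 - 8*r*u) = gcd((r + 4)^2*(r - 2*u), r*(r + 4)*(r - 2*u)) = r^2 - 2*r*u + 4*r - 8*u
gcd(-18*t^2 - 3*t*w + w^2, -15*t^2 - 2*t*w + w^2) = 3*t + w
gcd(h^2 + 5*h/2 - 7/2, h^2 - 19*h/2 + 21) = 1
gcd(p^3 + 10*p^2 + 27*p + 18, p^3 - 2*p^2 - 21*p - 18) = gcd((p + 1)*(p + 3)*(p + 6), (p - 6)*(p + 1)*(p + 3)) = p^2 + 4*p + 3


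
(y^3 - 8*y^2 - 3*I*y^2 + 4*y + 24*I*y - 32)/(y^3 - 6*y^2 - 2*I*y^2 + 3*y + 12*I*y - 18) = (y^2 - 4*y*(2 + I) + 32*I)/(y^2 - 3*y*(2 + I) + 18*I)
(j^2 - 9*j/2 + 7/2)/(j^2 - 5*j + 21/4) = 2*(j - 1)/(2*j - 3)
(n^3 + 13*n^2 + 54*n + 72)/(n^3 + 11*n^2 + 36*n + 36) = (n + 4)/(n + 2)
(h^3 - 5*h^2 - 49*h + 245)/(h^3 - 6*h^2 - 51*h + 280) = (h - 7)/(h - 8)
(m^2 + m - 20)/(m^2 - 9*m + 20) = (m + 5)/(m - 5)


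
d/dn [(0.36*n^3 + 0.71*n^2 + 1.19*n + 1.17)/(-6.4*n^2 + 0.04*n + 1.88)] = (-2.304*n^4 + 0.0288000000000004*n^3 + 9.6748*n^2 + 17.6456*n + 2.1904)/(40.96*n^4 - 0.512*n^3 - 24.0624*n^2 + 0.1504*n + 3.5344)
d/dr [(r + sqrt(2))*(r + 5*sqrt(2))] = 2*r + 6*sqrt(2)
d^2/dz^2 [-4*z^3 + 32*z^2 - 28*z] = 64 - 24*z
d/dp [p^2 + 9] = 2*p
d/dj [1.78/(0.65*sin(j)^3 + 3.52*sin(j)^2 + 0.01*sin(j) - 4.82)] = (-12.5312*sin(j) + 1.7355*cos(2*j) - 1.7533)*cos(j)/(0.65*sin(j)^3 + 3.52*sin(j)^2 + 0.01*sin(j) - 4.82)^2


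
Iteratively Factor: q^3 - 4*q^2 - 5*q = (q + 1)*(q^2 - 5*q) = (q - 5)*(q + 1)*(q)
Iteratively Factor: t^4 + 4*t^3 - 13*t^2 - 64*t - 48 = (t + 1)*(t^3 + 3*t^2 - 16*t - 48) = (t - 4)*(t + 1)*(t^2 + 7*t + 12) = (t - 4)*(t + 1)*(t + 4)*(t + 3)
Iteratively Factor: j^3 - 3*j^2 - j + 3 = (j - 3)*(j^2 - 1) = (j - 3)*(j - 1)*(j + 1)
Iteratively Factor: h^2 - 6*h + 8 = (h - 4)*(h - 2)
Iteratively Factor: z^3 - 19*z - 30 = (z + 2)*(z^2 - 2*z - 15) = (z - 5)*(z + 2)*(z + 3)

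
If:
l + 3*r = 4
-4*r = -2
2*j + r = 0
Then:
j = -1/4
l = 5/2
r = 1/2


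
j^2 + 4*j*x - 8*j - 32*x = (j - 8)*(j + 4*x)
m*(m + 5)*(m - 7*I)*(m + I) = m^4 + 5*m^3 - 6*I*m^3 + 7*m^2 - 30*I*m^2 + 35*m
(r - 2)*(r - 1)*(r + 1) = r^3 - 2*r^2 - r + 2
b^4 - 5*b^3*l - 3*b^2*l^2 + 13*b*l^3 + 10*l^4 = (b - 5*l)*(b - 2*l)*(b + l)^2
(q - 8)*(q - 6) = q^2 - 14*q + 48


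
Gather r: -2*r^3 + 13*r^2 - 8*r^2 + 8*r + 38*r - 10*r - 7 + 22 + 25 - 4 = -2*r^3 + 5*r^2 + 36*r + 36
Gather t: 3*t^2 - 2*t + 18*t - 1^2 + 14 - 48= 3*t^2 + 16*t - 35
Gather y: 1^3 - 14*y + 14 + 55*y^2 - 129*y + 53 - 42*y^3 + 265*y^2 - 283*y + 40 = -42*y^3 + 320*y^2 - 426*y + 108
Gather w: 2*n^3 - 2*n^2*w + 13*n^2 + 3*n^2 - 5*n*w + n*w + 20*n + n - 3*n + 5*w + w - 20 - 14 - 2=2*n^3 + 16*n^2 + 18*n + w*(-2*n^2 - 4*n + 6) - 36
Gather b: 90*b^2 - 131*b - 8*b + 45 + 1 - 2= 90*b^2 - 139*b + 44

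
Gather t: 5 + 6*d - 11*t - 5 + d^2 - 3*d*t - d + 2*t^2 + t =d^2 + 5*d + 2*t^2 + t*(-3*d - 10)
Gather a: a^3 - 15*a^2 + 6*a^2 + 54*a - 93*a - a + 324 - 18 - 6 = a^3 - 9*a^2 - 40*a + 300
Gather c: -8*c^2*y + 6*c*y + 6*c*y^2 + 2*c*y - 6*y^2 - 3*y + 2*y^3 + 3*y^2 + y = -8*c^2*y + c*(6*y^2 + 8*y) + 2*y^3 - 3*y^2 - 2*y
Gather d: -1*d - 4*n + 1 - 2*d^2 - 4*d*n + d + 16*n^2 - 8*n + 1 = -2*d^2 - 4*d*n + 16*n^2 - 12*n + 2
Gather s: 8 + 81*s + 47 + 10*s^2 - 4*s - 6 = 10*s^2 + 77*s + 49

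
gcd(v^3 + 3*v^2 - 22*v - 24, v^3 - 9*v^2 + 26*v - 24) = v - 4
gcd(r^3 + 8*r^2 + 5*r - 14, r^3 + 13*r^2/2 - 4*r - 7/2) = r^2 + 6*r - 7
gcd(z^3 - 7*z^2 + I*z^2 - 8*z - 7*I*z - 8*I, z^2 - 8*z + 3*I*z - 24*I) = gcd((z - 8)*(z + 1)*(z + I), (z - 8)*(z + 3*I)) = z - 8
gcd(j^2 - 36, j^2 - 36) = j^2 - 36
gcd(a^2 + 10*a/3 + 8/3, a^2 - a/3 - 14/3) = a + 2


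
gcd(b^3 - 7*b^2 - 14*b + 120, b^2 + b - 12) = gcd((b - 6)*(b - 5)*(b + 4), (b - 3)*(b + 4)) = b + 4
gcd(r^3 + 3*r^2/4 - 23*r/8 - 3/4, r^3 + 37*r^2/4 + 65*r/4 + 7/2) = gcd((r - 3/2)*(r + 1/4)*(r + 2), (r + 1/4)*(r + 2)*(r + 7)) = r^2 + 9*r/4 + 1/2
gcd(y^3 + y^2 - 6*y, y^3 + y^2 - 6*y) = y^3 + y^2 - 6*y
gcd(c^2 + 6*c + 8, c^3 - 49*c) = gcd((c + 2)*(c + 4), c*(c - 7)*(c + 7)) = 1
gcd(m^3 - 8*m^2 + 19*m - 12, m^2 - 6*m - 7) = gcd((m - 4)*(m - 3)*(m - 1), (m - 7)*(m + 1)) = 1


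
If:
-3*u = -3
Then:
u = 1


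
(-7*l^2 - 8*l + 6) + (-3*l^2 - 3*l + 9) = -10*l^2 - 11*l + 15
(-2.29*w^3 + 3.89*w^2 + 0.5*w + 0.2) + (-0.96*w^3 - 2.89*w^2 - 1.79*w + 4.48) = -3.25*w^3 + 1.0*w^2 - 1.29*w + 4.68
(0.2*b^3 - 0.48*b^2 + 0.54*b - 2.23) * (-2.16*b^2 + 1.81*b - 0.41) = -0.432*b^5 + 1.3988*b^4 - 2.1172*b^3 + 5.991*b^2 - 4.2577*b + 0.9143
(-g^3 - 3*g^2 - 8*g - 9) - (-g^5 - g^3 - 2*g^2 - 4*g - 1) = g^5 - g^2 - 4*g - 8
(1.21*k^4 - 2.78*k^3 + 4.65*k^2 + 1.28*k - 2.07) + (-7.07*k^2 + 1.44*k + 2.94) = 1.21*k^4 - 2.78*k^3 - 2.42*k^2 + 2.72*k + 0.87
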